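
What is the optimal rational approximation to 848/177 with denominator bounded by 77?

Expand x = 848/177 as a continued fraction with the Euclidean algorithm:
  848 = 4*177 + 140, so a_0 = 4.
  177 = 1*140 + 37, so a_1 = 1.
  140 = 3*37 + 29, so a_2 = 3.
  37 = 1*29 + 8, so a_3 = 1.
  29 = 3*8 + 5, so a_4 = 3.
  8 = 1*5 + 3, so a_5 = 1.
  5 = 1*3 + 2, so a_6 = 1.
  3 = 1*2 + 1, so a_7 = 1.
  2 = 2*1 + 0, so a_8 = 2.
so x = [4; 1, 3, 1, 3, 1, 1, 1, 2].
Convergents (p_i = a_i*p_{i-1} + p_{i-2}, q_i = a_i*q_{i-1} + q_{i-2} with p_{-2}=0, p_{-1}=1, q_{-2}=1, q_{-1}=0), until the denominator exceeds 77:
  i=0: a_0=4, p_0 = 4*1 + 0 = 4, q_0 = 4*0 + 1 = 1.
  i=1: a_1=1, p_1 = 1*4 + 1 = 5, q_1 = 1*1 + 0 = 1.
  i=2: a_2=3, p_2 = 3*5 + 4 = 19, q_2 = 3*1 + 1 = 4.
  i=3: a_3=1, p_3 = 1*19 + 5 = 24, q_3 = 1*4 + 1 = 5.
  i=4: a_4=3, p_4 = 3*24 + 19 = 91, q_4 = 3*5 + 4 = 19.
  i=5: a_5=1, p_5 = 1*91 + 24 = 115, q_5 = 1*19 + 5 = 24.
  i=6: a_6=1, p_6 = 1*115 + 91 = 206, q_6 = 1*24 + 19 = 43.
  i=7: a_7=1, p_7 = 1*206 + 115 = 321, q_7 = 1*43 + 24 = 67.
  i=8: a_8=2, p_8 = 2*321 + 206 = 848, q_8 = 2*67 + 43 = 177.
q_8 = 177 > 77, so the last convergent with denominator <= 77 is p_7/q_7 = 321/67.
The closest fraction with denominator <= 77 is either p_7/q_7 or the intermediate fraction (k*p_7 + p_6)/(k*q_7 + q_6) with the largest k >= 1 whose denominator stays <= 77; these approach x as k grows, and every other convergent or intermediate fraction in range is farther away.
Largest k: floor((77 - q_6)/q_7) = floor((77 - 43)/67) = 0.
Since k = 0, no intermediate fraction beyond p_7/q_7 has denominator <= 77, so the convergent 321/67 is the closest (its error is |848*67 - 321*177|/(177*67) = 1/11859).

321/67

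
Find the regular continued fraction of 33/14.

Run the Euclidean algorithm on 33 and 14; the successive quotients are the partial quotients a_0, a_1, ... (each step inverts the fractional part left over by the previous one):
  33 = 2*14 + 5, so a_0 = 2.
  14 = 2*5 + 4, so a_1 = 2.
  5 = 1*4 + 1, so a_2 = 1.
  4 = 4*1 + 0, so a_3 = 4.
The remainder reaches 0 after 4 divisions, so the expansion has 4 partial quotients, read off in order.

[2; 2, 1, 4]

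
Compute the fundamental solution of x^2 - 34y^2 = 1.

First expand sqrt(34) as a continued fraction. With x_i = (sqrt(34) + m_i)/d_i and (m_0, d_0) = (0, 1): a_0 = floor(sqrt(34)) = 5, since 5^2 = 25 <= 34 < 36 = 6^2.
Iterate m_{i+1} = d_i*a_i - m_i, d_{i+1} = (34 - m_{i+1}^2)/d_i, a_{i+1} = floor((a_0 + m_{i+1})/d_{i+1}):
  m_1 = 1*5 - 0 = 5, d_1 = (34 - 5^2)/1 = 9/1 = 9, a_1 = floor((5 + 5)/9) = 1.
  m_2 = 9*1 - 5 = 4, d_2 = (34 - 4^2)/9 = 18/9 = 2, a_2 = floor((5 + 4)/2) = 4.
  m_3 = 2*4 - 4 = 4, d_3 = (34 - 4^2)/2 = 18/2 = 9, a_3 = floor((5 + 4)/9) = 1.
  m_4 = 9*1 - 4 = 5, d_4 = (34 - 5^2)/9 = 9/9 = 1, a_4 = floor((5 + 5)/1) = 10.
  m_5 = 1*10 - 5 = 5, d_5 = (34 - 5^2)/1 = 9/1 = 9: (m_5, d_5) = (m_1, d_1) = (5, 9), so from here the quotients repeat a_1, ..., a_4; the period length is 4.
So sqrt(34) = [5; (1, 4, 1, 10)] with period length k = 4.
k is even, so the fundamental solution of x^2 - 34y^2 = 1 is (p_{k-1}, q_{k-1}) = (p_3, q_3); compute convergents through index 3.
Convergents (p_i = a_i*p_{i-1} + p_{i-2}, q_i = a_i*q_{i-1} + q_{i-2} with p_{-2}=0, p_{-1}=1, q_{-2}=1, q_{-1}=0):
  i=0: a_0=5, p_0 = 5*1 + 0 = 5, q_0 = 5*0 + 1 = 1.
  i=1: a_1=1, p_1 = 1*5 + 1 = 6, q_1 = 1*1 + 0 = 1.
  i=2: a_2=4, p_2 = 4*6 + 5 = 29, q_2 = 4*1 + 1 = 5.
  i=3: a_3=1, p_3 = 1*29 + 6 = 35, q_3 = 1*5 + 1 = 6.
Check: 35^2 - 34*6^2 = 1225 - 1224 = 1, so (x, y) = (35, 6) solves the equation, and by the theorem it is the least positive solution.

(x, y) = (35, 6)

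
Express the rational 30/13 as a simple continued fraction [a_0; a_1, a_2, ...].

Run the Euclidean algorithm on 30 and 13; the successive quotients are the partial quotients a_0, a_1, ... (each step inverts the fractional part left over by the previous one):
  30 = 2*13 + 4, so a_0 = 2.
  13 = 3*4 + 1, so a_1 = 3.
  4 = 4*1 + 0, so a_2 = 4.
The remainder reaches 0 after 3 divisions, so the expansion has 3 partial quotients, read off in order.

[2; 3, 4]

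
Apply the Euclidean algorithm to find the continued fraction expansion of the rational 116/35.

Run the Euclidean algorithm on 116 and 35; the successive quotients are the partial quotients a_0, a_1, ... (each step inverts the fractional part left over by the previous one):
  116 = 3*35 + 11, so a_0 = 3.
  35 = 3*11 + 2, so a_1 = 3.
  11 = 5*2 + 1, so a_2 = 5.
  2 = 2*1 + 0, so a_3 = 2.
The remainder reaches 0 after 4 divisions, so the expansion has 4 partial quotients, read off in order.

[3; 3, 5, 2]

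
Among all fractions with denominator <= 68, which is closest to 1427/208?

Expand x = 1427/208 as a continued fraction with the Euclidean algorithm:
  1427 = 6*208 + 179, so a_0 = 6.
  208 = 1*179 + 29, so a_1 = 1.
  179 = 6*29 + 5, so a_2 = 6.
  29 = 5*5 + 4, so a_3 = 5.
  5 = 1*4 + 1, so a_4 = 1.
  4 = 4*1 + 0, so a_5 = 4.
so x = [6; 1, 6, 5, 1, 4].
Convergents (p_i = a_i*p_{i-1} + p_{i-2}, q_i = a_i*q_{i-1} + q_{i-2} with p_{-2}=0, p_{-1}=1, q_{-2}=1, q_{-1}=0), until the denominator exceeds 68:
  i=0: a_0=6, p_0 = 6*1 + 0 = 6, q_0 = 6*0 + 1 = 1.
  i=1: a_1=1, p_1 = 1*6 + 1 = 7, q_1 = 1*1 + 0 = 1.
  i=2: a_2=6, p_2 = 6*7 + 6 = 48, q_2 = 6*1 + 1 = 7.
  i=3: a_3=5, p_3 = 5*48 + 7 = 247, q_3 = 5*7 + 1 = 36.
  i=4: a_4=1, p_4 = 1*247 + 48 = 295, q_4 = 1*36 + 7 = 43.
  i=5: a_5=4, p_5 = 4*295 + 247 = 1427, q_5 = 4*43 + 36 = 208.
q_5 = 208 > 68, so the last convergent with denominator <= 68 is p_4/q_4 = 295/43.
The closest fraction with denominator <= 68 is either p_4/q_4 or the intermediate fraction (k*p_4 + p_3)/(k*q_4 + q_3) with the largest k >= 1 whose denominator stays <= 68; these approach x as k grows, and every other convergent or intermediate fraction in range is farther away.
Largest k: floor((68 - q_3)/q_4) = floor((68 - 36)/43) = 0.
Since k = 0, no intermediate fraction beyond p_4/q_4 has denominator <= 68, so the convergent 295/43 is the closest (its error is |1427*43 - 295*208|/(208*43) = 1/8944).

295/43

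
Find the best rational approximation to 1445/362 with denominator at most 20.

4/1

Expand x = 1445/362 as a continued fraction with the Euclidean algorithm:
  1445 = 3*362 + 359, so a_0 = 3.
  362 = 1*359 + 3, so a_1 = 1.
  359 = 119*3 + 2, so a_2 = 119.
  3 = 1*2 + 1, so a_3 = 1.
  2 = 2*1 + 0, so a_4 = 2.
so x = [3; 1, 119, 1, 2].
Convergents (p_i = a_i*p_{i-1} + p_{i-2}, q_i = a_i*q_{i-1} + q_{i-2} with p_{-2}=0, p_{-1}=1, q_{-2}=1, q_{-1}=0), until the denominator exceeds 20:
  i=0: a_0=3, p_0 = 3*1 + 0 = 3, q_0 = 3*0 + 1 = 1.
  i=1: a_1=1, p_1 = 1*3 + 1 = 4, q_1 = 1*1 + 0 = 1.
  i=2: a_2=119, p_2 = 119*4 + 3 = 479, q_2 = 119*1 + 1 = 120.
q_2 = 120 > 20, so the last convergent with denominator <= 20 is p_1/q_1 = 4/1.
The closest fraction with denominator <= 20 is either p_1/q_1 or the intermediate fraction (k*p_1 + p_0)/(k*q_1 + q_0) with the largest k >= 1 whose denominator stays <= 20; these approach x as k grows, and every other convergent or intermediate fraction in range is farther away.
Largest k: floor((20 - q_0)/q_1) = floor((20 - 1)/1) = 19.
That gives (19*4 + 3)/(19*1 + 1) = 79/20.
Compare the errors: |x - 4/1| = |1445*1 - 4*362|/(362*1) = 3/362, and |x - 79/20| = |1445*20 - 79*362|/(362*20) = 302/7240.
Cross-multiplying, 3*7240 = 21720 < 109324 = 302*362, so 3/362 is smaller: the convergent 4/1 is closer to x than 79/20.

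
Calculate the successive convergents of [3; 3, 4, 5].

Using the convergent recurrence p_i = a_i*p_{i-1} + p_{i-2}, q_i = a_i*q_{i-1} + q_{i-2} with p_{-2}=0, p_{-1}=1, q_{-2}=1, q_{-1}=0:
  i=0: a_0=3, p_0 = 3*1 + 0 = 3, q_0 = 3*0 + 1 = 1.
  i=1: a_1=3, p_1 = 3*3 + 1 = 10, q_1 = 3*1 + 0 = 3.
  i=2: a_2=4, p_2 = 4*10 + 3 = 43, q_2 = 4*3 + 1 = 13.
  i=3: a_3=5, p_3 = 5*43 + 10 = 225, q_3 = 5*13 + 3 = 68.

3/1, 10/3, 43/13, 225/68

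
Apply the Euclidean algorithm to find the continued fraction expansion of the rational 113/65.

[1; 1, 2, 1, 4, 1, 2]

Run the Euclidean algorithm on 113 and 65; the successive quotients are the partial quotients a_0, a_1, ... (each step inverts the fractional part left over by the previous one):
  113 = 1*65 + 48, so a_0 = 1.
  65 = 1*48 + 17, so a_1 = 1.
  48 = 2*17 + 14, so a_2 = 2.
  17 = 1*14 + 3, so a_3 = 1.
  14 = 4*3 + 2, so a_4 = 4.
  3 = 1*2 + 1, so a_5 = 1.
  2 = 2*1 + 0, so a_6 = 2.
The remainder reaches 0 after 7 divisions, so the expansion has 7 partial quotients, read off in order.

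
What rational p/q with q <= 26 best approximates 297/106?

14/5

Expand x = 297/106 as a continued fraction with the Euclidean algorithm:
  297 = 2*106 + 85, so a_0 = 2.
  106 = 1*85 + 21, so a_1 = 1.
  85 = 4*21 + 1, so a_2 = 4.
  21 = 21*1 + 0, so a_3 = 21.
so x = [2; 1, 4, 21].
Convergents (p_i = a_i*p_{i-1} + p_{i-2}, q_i = a_i*q_{i-1} + q_{i-2} with p_{-2}=0, p_{-1}=1, q_{-2}=1, q_{-1}=0), until the denominator exceeds 26:
  i=0: a_0=2, p_0 = 2*1 + 0 = 2, q_0 = 2*0 + 1 = 1.
  i=1: a_1=1, p_1 = 1*2 + 1 = 3, q_1 = 1*1 + 0 = 1.
  i=2: a_2=4, p_2 = 4*3 + 2 = 14, q_2 = 4*1 + 1 = 5.
  i=3: a_3=21, p_3 = 21*14 + 3 = 297, q_3 = 21*5 + 1 = 106.
q_3 = 106 > 26, so the last convergent with denominator <= 26 is p_2/q_2 = 14/5.
The closest fraction with denominator <= 26 is either p_2/q_2 or the intermediate fraction (k*p_2 + p_1)/(k*q_2 + q_1) with the largest k >= 1 whose denominator stays <= 26; these approach x as k grows, and every other convergent or intermediate fraction in range is farther away.
Largest k: floor((26 - q_1)/q_2) = floor((26 - 1)/5) = 5.
That gives (5*14 + 3)/(5*5 + 1) = 73/26.
Compare the errors: |x - 14/5| = |297*5 - 14*106|/(106*5) = 1/530, and |x - 73/26| = |297*26 - 73*106|/(106*26) = 16/2756.
Cross-multiplying, 1*2756 = 2756 < 8480 = 16*530, so 1/530 is smaller: the convergent 14/5 is closer to x than 73/26.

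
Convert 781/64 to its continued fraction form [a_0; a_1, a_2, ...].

Run the Euclidean algorithm on 781 and 64; the successive quotients are the partial quotients a_0, a_1, ... (each step inverts the fractional part left over by the previous one):
  781 = 12*64 + 13, so a_0 = 12.
  64 = 4*13 + 12, so a_1 = 4.
  13 = 1*12 + 1, so a_2 = 1.
  12 = 12*1 + 0, so a_3 = 12.
The remainder reaches 0 after 4 divisions, so the expansion has 4 partial quotients, read off in order.

[12; 4, 1, 12]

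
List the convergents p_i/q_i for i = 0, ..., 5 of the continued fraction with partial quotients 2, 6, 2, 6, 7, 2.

Using the convergent recurrence p_i = a_i*p_{i-1} + p_{i-2}, q_i = a_i*q_{i-1} + q_{i-2} with p_{-2}=0, p_{-1}=1, q_{-2}=1, q_{-1}=0:
  i=0: a_0=2, p_0 = 2*1 + 0 = 2, q_0 = 2*0 + 1 = 1.
  i=1: a_1=6, p_1 = 6*2 + 1 = 13, q_1 = 6*1 + 0 = 6.
  i=2: a_2=2, p_2 = 2*13 + 2 = 28, q_2 = 2*6 + 1 = 13.
  i=3: a_3=6, p_3 = 6*28 + 13 = 181, q_3 = 6*13 + 6 = 84.
  i=4: a_4=7, p_4 = 7*181 + 28 = 1295, q_4 = 7*84 + 13 = 601.
  i=5: a_5=2, p_5 = 2*1295 + 181 = 2771, q_5 = 2*601 + 84 = 1286.

2/1, 13/6, 28/13, 181/84, 1295/601, 2771/1286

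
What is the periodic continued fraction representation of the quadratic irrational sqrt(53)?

[7; (3, 1, 1, 3, 14)]

Write x_i = (sqrt(53) + m_i)/d_i with (m_0, d_0) = (0, 1). a_0 = floor(sqrt(53)) = 7, since 7^2 = 49 <= 53 < 64 = 8^2.
Iterate m_{i+1} = d_i*a_i - m_i, d_{i+1} = (53 - m_{i+1}^2)/d_i, a_{i+1} = floor((a_0 + m_{i+1})/d_{i+1}):
  m_1 = 1*7 - 0 = 7, d_1 = (53 - 7^2)/1 = 4/1 = 4, a_1 = floor((7 + 7)/4) = 3.
  m_2 = 4*3 - 7 = 5, d_2 = (53 - 5^2)/4 = 28/4 = 7, a_2 = floor((7 + 5)/7) = 1.
  m_3 = 7*1 - 5 = 2, d_3 = (53 - 2^2)/7 = 49/7 = 7, a_3 = floor((7 + 2)/7) = 1.
  m_4 = 7*1 - 2 = 5, d_4 = (53 - 5^2)/7 = 28/7 = 4, a_4 = floor((7 + 5)/4) = 3.
  m_5 = 4*3 - 5 = 7, d_5 = (53 - 7^2)/4 = 4/4 = 1, a_5 = floor((7 + 7)/1) = 14.
  m_6 = 1*14 - 7 = 7, d_6 = (53 - 7^2)/1 = 4/1 = 4: (m_6, d_6) = (m_1, d_1) = (7, 4), so from here the quotients repeat a_1, ..., a_5; the period length is 5.
Hence the expansion of sqrt(53) is a_0 = 7 followed by the repeating block 3, 1, 1, 3, 14 (period 5).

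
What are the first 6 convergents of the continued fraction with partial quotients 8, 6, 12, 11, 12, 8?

Using the convergent recurrence p_i = a_i*p_{i-1} + p_{i-2}, q_i = a_i*q_{i-1} + q_{i-2} with p_{-2}=0, p_{-1}=1, q_{-2}=1, q_{-1}=0:
  i=0: a_0=8, p_0 = 8*1 + 0 = 8, q_0 = 8*0 + 1 = 1.
  i=1: a_1=6, p_1 = 6*8 + 1 = 49, q_1 = 6*1 + 0 = 6.
  i=2: a_2=12, p_2 = 12*49 + 8 = 596, q_2 = 12*6 + 1 = 73.
  i=3: a_3=11, p_3 = 11*596 + 49 = 6605, q_3 = 11*73 + 6 = 809.
  i=4: a_4=12, p_4 = 12*6605 + 596 = 79856, q_4 = 12*809 + 73 = 9781.
  i=5: a_5=8, p_5 = 8*79856 + 6605 = 645453, q_5 = 8*9781 + 809 = 79057.

8/1, 49/6, 596/73, 6605/809, 79856/9781, 645453/79057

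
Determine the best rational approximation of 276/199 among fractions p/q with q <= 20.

Expand x = 276/199 as a continued fraction with the Euclidean algorithm:
  276 = 1*199 + 77, so a_0 = 1.
  199 = 2*77 + 45, so a_1 = 2.
  77 = 1*45 + 32, so a_2 = 1.
  45 = 1*32 + 13, so a_3 = 1.
  32 = 2*13 + 6, so a_4 = 2.
  13 = 2*6 + 1, so a_5 = 2.
  6 = 6*1 + 0, so a_6 = 6.
so x = [1; 2, 1, 1, 2, 2, 6].
Convergents (p_i = a_i*p_{i-1} + p_{i-2}, q_i = a_i*q_{i-1} + q_{i-2} with p_{-2}=0, p_{-1}=1, q_{-2}=1, q_{-1}=0), until the denominator exceeds 20:
  i=0: a_0=1, p_0 = 1*1 + 0 = 1, q_0 = 1*0 + 1 = 1.
  i=1: a_1=2, p_1 = 2*1 + 1 = 3, q_1 = 2*1 + 0 = 2.
  i=2: a_2=1, p_2 = 1*3 + 1 = 4, q_2 = 1*2 + 1 = 3.
  i=3: a_3=1, p_3 = 1*4 + 3 = 7, q_3 = 1*3 + 2 = 5.
  i=4: a_4=2, p_4 = 2*7 + 4 = 18, q_4 = 2*5 + 3 = 13.
  i=5: a_5=2, p_5 = 2*18 + 7 = 43, q_5 = 2*13 + 5 = 31.
q_5 = 31 > 20, so the last convergent with denominator <= 20 is p_4/q_4 = 18/13.
The closest fraction with denominator <= 20 is either p_4/q_4 or the intermediate fraction (k*p_4 + p_3)/(k*q_4 + q_3) with the largest k >= 1 whose denominator stays <= 20; these approach x as k grows, and every other convergent or intermediate fraction in range is farther away.
Largest k: floor((20 - q_3)/q_4) = floor((20 - 5)/13) = 1.
That gives (1*18 + 7)/(1*13 + 5) = 25/18.
Compare the errors: |x - 18/13| = |276*13 - 18*199|/(199*13) = 6/2587, and |x - 25/18| = |276*18 - 25*199|/(199*18) = 7/3582.
Cross-multiplying, 7*2587 = 18109 < 21492 = 6*3582, so 7/3582 is smaller: the intermediate fraction 25/18 is closer to x than 18/13.

25/18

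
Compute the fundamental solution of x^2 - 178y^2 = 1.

(x, y) = (1601, 120)

First expand sqrt(178) as a continued fraction. With x_i = (sqrt(178) + m_i)/d_i and (m_0, d_0) = (0, 1): a_0 = floor(sqrt(178)) = 13, since 13^2 = 169 <= 178 < 196 = 14^2.
Iterate m_{i+1} = d_i*a_i - m_i, d_{i+1} = (178 - m_{i+1}^2)/d_i, a_{i+1} = floor((a_0 + m_{i+1})/d_{i+1}):
  m_1 = 1*13 - 0 = 13, d_1 = (178 - 13^2)/1 = 9/1 = 9, a_1 = floor((13 + 13)/9) = 2.
  m_2 = 9*2 - 13 = 5, d_2 = (178 - 5^2)/9 = 153/9 = 17, a_2 = floor((13 + 5)/17) = 1.
  m_3 = 17*1 - 5 = 12, d_3 = (178 - 12^2)/17 = 34/17 = 2, a_3 = floor((13 + 12)/2) = 12.
  m_4 = 2*12 - 12 = 12, d_4 = (178 - 12^2)/2 = 34/2 = 17, a_4 = floor((13 + 12)/17) = 1.
  m_5 = 17*1 - 12 = 5, d_5 = (178 - 5^2)/17 = 153/17 = 9, a_5 = floor((13 + 5)/9) = 2.
  m_6 = 9*2 - 5 = 13, d_6 = (178 - 13^2)/9 = 9/9 = 1, a_6 = floor((13 + 13)/1) = 26.
  m_7 = 1*26 - 13 = 13, d_7 = (178 - 13^2)/1 = 9/1 = 9: (m_7, d_7) = (m_1, d_1) = (13, 9), so from here the quotients repeat a_1, ..., a_6; the period length is 6.
So sqrt(178) = [13; (2, 1, 12, 1, 2, 26)] with period length k = 6.
k is even, so the fundamental solution of x^2 - 178y^2 = 1 is (p_{k-1}, q_{k-1}) = (p_5, q_5); compute convergents through index 5.
Convergents (p_i = a_i*p_{i-1} + p_{i-2}, q_i = a_i*q_{i-1} + q_{i-2} with p_{-2}=0, p_{-1}=1, q_{-2}=1, q_{-1}=0):
  i=0: a_0=13, p_0 = 13*1 + 0 = 13, q_0 = 13*0 + 1 = 1.
  i=1: a_1=2, p_1 = 2*13 + 1 = 27, q_1 = 2*1 + 0 = 2.
  i=2: a_2=1, p_2 = 1*27 + 13 = 40, q_2 = 1*2 + 1 = 3.
  i=3: a_3=12, p_3 = 12*40 + 27 = 507, q_3 = 12*3 + 2 = 38.
  i=4: a_4=1, p_4 = 1*507 + 40 = 547, q_4 = 1*38 + 3 = 41.
  i=5: a_5=2, p_5 = 2*547 + 507 = 1601, q_5 = 2*41 + 38 = 120.
Check: 1601^2 - 178*120^2 = 2563201 - 2563200 = 1, so (x, y) = (1601, 120) solves the equation, and by the theorem it is the least positive solution.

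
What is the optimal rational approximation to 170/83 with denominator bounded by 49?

Expand x = 170/83 as a continued fraction with the Euclidean algorithm:
  170 = 2*83 + 4, so a_0 = 2.
  83 = 20*4 + 3, so a_1 = 20.
  4 = 1*3 + 1, so a_2 = 1.
  3 = 3*1 + 0, so a_3 = 3.
so x = [2; 20, 1, 3].
Convergents (p_i = a_i*p_{i-1} + p_{i-2}, q_i = a_i*q_{i-1} + q_{i-2} with p_{-2}=0, p_{-1}=1, q_{-2}=1, q_{-1}=0), until the denominator exceeds 49:
  i=0: a_0=2, p_0 = 2*1 + 0 = 2, q_0 = 2*0 + 1 = 1.
  i=1: a_1=20, p_1 = 20*2 + 1 = 41, q_1 = 20*1 + 0 = 20.
  i=2: a_2=1, p_2 = 1*41 + 2 = 43, q_2 = 1*20 + 1 = 21.
  i=3: a_3=3, p_3 = 3*43 + 41 = 170, q_3 = 3*21 + 20 = 83.
q_3 = 83 > 49, so the last convergent with denominator <= 49 is p_2/q_2 = 43/21.
The closest fraction with denominator <= 49 is either p_2/q_2 or the intermediate fraction (k*p_2 + p_1)/(k*q_2 + q_1) with the largest k >= 1 whose denominator stays <= 49; these approach x as k grows, and every other convergent or intermediate fraction in range is farther away.
Largest k: floor((49 - q_1)/q_2) = floor((49 - 20)/21) = 1.
That gives (1*43 + 41)/(1*21 + 20) = 84/41.
Compare the errors: |x - 43/21| = |170*21 - 43*83|/(83*21) = 1/1743, and |x - 84/41| = |170*41 - 84*83|/(83*41) = 2/3403.
Cross-multiplying, 1*3403 = 3403 < 3486 = 2*1743, so 1/1743 is smaller: the convergent 43/21 is closer to x than 84/41.

43/21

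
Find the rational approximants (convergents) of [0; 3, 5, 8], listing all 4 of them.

0/1, 1/3, 5/16, 41/131

Using the convergent recurrence p_i = a_i*p_{i-1} + p_{i-2}, q_i = a_i*q_{i-1} + q_{i-2} with p_{-2}=0, p_{-1}=1, q_{-2}=1, q_{-1}=0:
  i=0: a_0=0, p_0 = 0*1 + 0 = 0, q_0 = 0*0 + 1 = 1.
  i=1: a_1=3, p_1 = 3*0 + 1 = 1, q_1 = 3*1 + 0 = 3.
  i=2: a_2=5, p_2 = 5*1 + 0 = 5, q_2 = 5*3 + 1 = 16.
  i=3: a_3=8, p_3 = 8*5 + 1 = 41, q_3 = 8*16 + 3 = 131.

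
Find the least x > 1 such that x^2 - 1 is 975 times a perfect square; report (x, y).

First expand sqrt(975) as a continued fraction. With x_i = (sqrt(975) + m_i)/d_i and (m_0, d_0) = (0, 1): a_0 = floor(sqrt(975)) = 31, since 31^2 = 961 <= 975 < 1024 = 32^2.
Iterate m_{i+1} = d_i*a_i - m_i, d_{i+1} = (975 - m_{i+1}^2)/d_i, a_{i+1} = floor((a_0 + m_{i+1})/d_{i+1}):
  m_1 = 1*31 - 0 = 31, d_1 = (975 - 31^2)/1 = 14/1 = 14, a_1 = floor((31 + 31)/14) = 4.
  m_2 = 14*4 - 31 = 25, d_2 = (975 - 25^2)/14 = 350/14 = 25, a_2 = floor((31 + 25)/25) = 2.
  m_3 = 25*2 - 25 = 25, d_3 = (975 - 25^2)/25 = 350/25 = 14, a_3 = floor((31 + 25)/14) = 4.
  m_4 = 14*4 - 25 = 31, d_4 = (975 - 31^2)/14 = 14/14 = 1, a_4 = floor((31 + 31)/1) = 62.
  m_5 = 1*62 - 31 = 31, d_5 = (975 - 31^2)/1 = 14/1 = 14: (m_5, d_5) = (m_1, d_1) = (31, 14), so from here the quotients repeat a_1, ..., a_4; the period length is 4.
So sqrt(975) = [31; (4, 2, 4, 62)] with period length k = 4.
k is even, so the fundamental solution of x^2 - 975y^2 = 1 is (p_{k-1}, q_{k-1}) = (p_3, q_3); compute convergents through index 3.
Convergents (p_i = a_i*p_{i-1} + p_{i-2}, q_i = a_i*q_{i-1} + q_{i-2} with p_{-2}=0, p_{-1}=1, q_{-2}=1, q_{-1}=0):
  i=0: a_0=31, p_0 = 31*1 + 0 = 31, q_0 = 31*0 + 1 = 1.
  i=1: a_1=4, p_1 = 4*31 + 1 = 125, q_1 = 4*1 + 0 = 4.
  i=2: a_2=2, p_2 = 2*125 + 31 = 281, q_2 = 2*4 + 1 = 9.
  i=3: a_3=4, p_3 = 4*281 + 125 = 1249, q_3 = 4*9 + 4 = 40.
Check: 1249^2 - 975*40^2 = 1560001 - 1560000 = 1, so (x, y) = (1249, 40) solves the equation, and by the theorem it is the least positive solution.

(x, y) = (1249, 40)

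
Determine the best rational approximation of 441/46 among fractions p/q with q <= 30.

Expand x = 441/46 as a continued fraction with the Euclidean algorithm:
  441 = 9*46 + 27, so a_0 = 9.
  46 = 1*27 + 19, so a_1 = 1.
  27 = 1*19 + 8, so a_2 = 1.
  19 = 2*8 + 3, so a_3 = 2.
  8 = 2*3 + 2, so a_4 = 2.
  3 = 1*2 + 1, so a_5 = 1.
  2 = 2*1 + 0, so a_6 = 2.
so x = [9; 1, 1, 2, 2, 1, 2].
Convergents (p_i = a_i*p_{i-1} + p_{i-2}, q_i = a_i*q_{i-1} + q_{i-2} with p_{-2}=0, p_{-1}=1, q_{-2}=1, q_{-1}=0), until the denominator exceeds 30:
  i=0: a_0=9, p_0 = 9*1 + 0 = 9, q_0 = 9*0 + 1 = 1.
  i=1: a_1=1, p_1 = 1*9 + 1 = 10, q_1 = 1*1 + 0 = 1.
  i=2: a_2=1, p_2 = 1*10 + 9 = 19, q_2 = 1*1 + 1 = 2.
  i=3: a_3=2, p_3 = 2*19 + 10 = 48, q_3 = 2*2 + 1 = 5.
  i=4: a_4=2, p_4 = 2*48 + 19 = 115, q_4 = 2*5 + 2 = 12.
  i=5: a_5=1, p_5 = 1*115 + 48 = 163, q_5 = 1*12 + 5 = 17.
  i=6: a_6=2, p_6 = 2*163 + 115 = 441, q_6 = 2*17 + 12 = 46.
q_6 = 46 > 30, so the last convergent with denominator <= 30 is p_5/q_5 = 163/17.
The closest fraction with denominator <= 30 is either p_5/q_5 or the intermediate fraction (k*p_5 + p_4)/(k*q_5 + q_4) with the largest k >= 1 whose denominator stays <= 30; these approach x as k grows, and every other convergent or intermediate fraction in range is farther away.
Largest k: floor((30 - q_4)/q_5) = floor((30 - 12)/17) = 1.
That gives (1*163 + 115)/(1*17 + 12) = 278/29.
Compare the errors: |x - 163/17| = |441*17 - 163*46|/(46*17) = 1/782, and |x - 278/29| = |441*29 - 278*46|/(46*29) = 1/1334.
Cross-multiplying, 1*782 = 782 < 1334 = 1*1334, so 1/1334 is smaller: the intermediate fraction 278/29 is closer to x than 163/17.

278/29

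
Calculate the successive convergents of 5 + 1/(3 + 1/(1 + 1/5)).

5/1, 16/3, 21/4, 121/23

Using the convergent recurrence p_i = a_i*p_{i-1} + p_{i-2}, q_i = a_i*q_{i-1} + q_{i-2} with p_{-2}=0, p_{-1}=1, q_{-2}=1, q_{-1}=0:
  i=0: a_0=5, p_0 = 5*1 + 0 = 5, q_0 = 5*0 + 1 = 1.
  i=1: a_1=3, p_1 = 3*5 + 1 = 16, q_1 = 3*1 + 0 = 3.
  i=2: a_2=1, p_2 = 1*16 + 5 = 21, q_2 = 1*3 + 1 = 4.
  i=3: a_3=5, p_3 = 5*21 + 16 = 121, q_3 = 5*4 + 3 = 23.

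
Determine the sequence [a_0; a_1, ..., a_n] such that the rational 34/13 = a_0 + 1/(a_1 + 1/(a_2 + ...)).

Run the Euclidean algorithm on 34 and 13; the successive quotients are the partial quotients a_0, a_1, ... (each step inverts the fractional part left over by the previous one):
  34 = 2*13 + 8, so a_0 = 2.
  13 = 1*8 + 5, so a_1 = 1.
  8 = 1*5 + 3, so a_2 = 1.
  5 = 1*3 + 2, so a_3 = 1.
  3 = 1*2 + 1, so a_4 = 1.
  2 = 2*1 + 0, so a_5 = 2.
The remainder reaches 0 after 6 divisions, so the expansion has 6 partial quotients, read off in order.

[2; 1, 1, 1, 1, 2]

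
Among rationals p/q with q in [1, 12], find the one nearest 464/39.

Expand x = 464/39 as a continued fraction with the Euclidean algorithm:
  464 = 11*39 + 35, so a_0 = 11.
  39 = 1*35 + 4, so a_1 = 1.
  35 = 8*4 + 3, so a_2 = 8.
  4 = 1*3 + 1, so a_3 = 1.
  3 = 3*1 + 0, so a_4 = 3.
so x = [11; 1, 8, 1, 3].
Convergents (p_i = a_i*p_{i-1} + p_{i-2}, q_i = a_i*q_{i-1} + q_{i-2} with p_{-2}=0, p_{-1}=1, q_{-2}=1, q_{-1}=0), until the denominator exceeds 12:
  i=0: a_0=11, p_0 = 11*1 + 0 = 11, q_0 = 11*0 + 1 = 1.
  i=1: a_1=1, p_1 = 1*11 + 1 = 12, q_1 = 1*1 + 0 = 1.
  i=2: a_2=8, p_2 = 8*12 + 11 = 107, q_2 = 8*1 + 1 = 9.
  i=3: a_3=1, p_3 = 1*107 + 12 = 119, q_3 = 1*9 + 1 = 10.
  i=4: a_4=3, p_4 = 3*119 + 107 = 464, q_4 = 3*10 + 9 = 39.
q_4 = 39 > 12, so the last convergent with denominator <= 12 is p_3/q_3 = 119/10.
The closest fraction with denominator <= 12 is either p_3/q_3 or the intermediate fraction (k*p_3 + p_2)/(k*q_3 + q_2) with the largest k >= 1 whose denominator stays <= 12; these approach x as k grows, and every other convergent or intermediate fraction in range is farther away.
Largest k: floor((12 - q_2)/q_3) = floor((12 - 9)/10) = 0.
Since k = 0, no intermediate fraction beyond p_3/q_3 has denominator <= 12, so the convergent 119/10 is the closest (its error is |464*10 - 119*39|/(39*10) = 1/390).

119/10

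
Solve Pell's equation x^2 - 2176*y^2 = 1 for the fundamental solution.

First expand sqrt(2176) as a continued fraction. With x_i = (sqrt(2176) + m_i)/d_i and (m_0, d_0) = (0, 1): a_0 = floor(sqrt(2176)) = 46, since 46^2 = 2116 <= 2176 < 2209 = 47^2.
Iterate m_{i+1} = d_i*a_i - m_i, d_{i+1} = (2176 - m_{i+1}^2)/d_i, a_{i+1} = floor((a_0 + m_{i+1})/d_{i+1}):
  m_1 = 1*46 - 0 = 46, d_1 = (2176 - 46^2)/1 = 60/1 = 60, a_1 = floor((46 + 46)/60) = 1.
  m_2 = 60*1 - 46 = 14, d_2 = (2176 - 14^2)/60 = 1980/60 = 33, a_2 = floor((46 + 14)/33) = 1.
  m_3 = 33*1 - 14 = 19, d_3 = (2176 - 19^2)/33 = 1815/33 = 55, a_3 = floor((46 + 19)/55) = 1.
  m_4 = 55*1 - 19 = 36, d_4 = (2176 - 36^2)/55 = 880/55 = 16, a_4 = floor((46 + 36)/16) = 5.
  m_5 = 16*5 - 36 = 44, d_5 = (2176 - 44^2)/16 = 240/16 = 15, a_5 = floor((46 + 44)/15) = 6.
  m_6 = 15*6 - 44 = 46, d_6 = (2176 - 46^2)/15 = 60/15 = 4, a_6 = floor((46 + 46)/4) = 23.
  m_7 = 4*23 - 46 = 46, d_7 = (2176 - 46^2)/4 = 60/4 = 15, a_7 = floor((46 + 46)/15) = 6.
  m_8 = 15*6 - 46 = 44, d_8 = (2176 - 44^2)/15 = 240/15 = 16, a_8 = floor((46 + 44)/16) = 5.
  m_9 = 16*5 - 44 = 36, d_9 = (2176 - 36^2)/16 = 880/16 = 55, a_9 = floor((46 + 36)/55) = 1.
  m_10 = 55*1 - 36 = 19, d_10 = (2176 - 19^2)/55 = 1815/55 = 33, a_10 = floor((46 + 19)/33) = 1.
  m_11 = 33*1 - 19 = 14, d_11 = (2176 - 14^2)/33 = 1980/33 = 60, a_11 = floor((46 + 14)/60) = 1.
  m_12 = 60*1 - 14 = 46, d_12 = (2176 - 46^2)/60 = 60/60 = 1, a_12 = floor((46 + 46)/1) = 92.
  m_13 = 1*92 - 46 = 46, d_13 = (2176 - 46^2)/1 = 60/1 = 60: (m_13, d_13) = (m_1, d_1) = (46, 60), so from here the quotients repeat a_1, ..., a_12; the period length is 12.
So sqrt(2176) = [46; (1, 1, 1, 5, 6, 23, 6, 5, 1, 1, 1, 92)] with period length k = 12.
k is even, so the fundamental solution of x^2 - 2176y^2 = 1 is (p_{k-1}, q_{k-1}) = (p_11, q_11); compute convergents through index 11.
Convergents (p_i = a_i*p_{i-1} + p_{i-2}, q_i = a_i*q_{i-1} + q_{i-2} with p_{-2}=0, p_{-1}=1, q_{-2}=1, q_{-1}=0):
  i=0: a_0=46, p_0 = 46*1 + 0 = 46, q_0 = 46*0 + 1 = 1.
  i=1: a_1=1, p_1 = 1*46 + 1 = 47, q_1 = 1*1 + 0 = 1.
  i=2: a_2=1, p_2 = 1*47 + 46 = 93, q_2 = 1*1 + 1 = 2.
  i=3: a_3=1, p_3 = 1*93 + 47 = 140, q_3 = 1*2 + 1 = 3.
  i=4: a_4=5, p_4 = 5*140 + 93 = 793, q_4 = 5*3 + 2 = 17.
  i=5: a_5=6, p_5 = 6*793 + 140 = 4898, q_5 = 6*17 + 3 = 105.
  i=6: a_6=23, p_6 = 23*4898 + 793 = 113447, q_6 = 23*105 + 17 = 2432.
  i=7: a_7=6, p_7 = 6*113447 + 4898 = 685580, q_7 = 6*2432 + 105 = 14697.
  i=8: a_8=5, p_8 = 5*685580 + 113447 = 3541347, q_8 = 5*14697 + 2432 = 75917.
  i=9: a_9=1, p_9 = 1*3541347 + 685580 = 4226927, q_9 = 1*75917 + 14697 = 90614.
  i=10: a_10=1, p_10 = 1*4226927 + 3541347 = 7768274, q_10 = 1*90614 + 75917 = 166531.
  i=11: a_11=1, p_11 = 1*7768274 + 4226927 = 11995201, q_11 = 1*166531 + 90614 = 257145.
Check: 11995201^2 - 2176*257145^2 = 143884847030401 - 143884847030400 = 1, so (x, y) = (11995201, 257145) solves the equation, and by the theorem it is the least positive solution.

(x, y) = (11995201, 257145)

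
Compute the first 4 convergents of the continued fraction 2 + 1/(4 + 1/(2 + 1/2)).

2/1, 9/4, 20/9, 49/22

Using the convergent recurrence p_i = a_i*p_{i-1} + p_{i-2}, q_i = a_i*q_{i-1} + q_{i-2} with p_{-2}=0, p_{-1}=1, q_{-2}=1, q_{-1}=0:
  i=0: a_0=2, p_0 = 2*1 + 0 = 2, q_0 = 2*0 + 1 = 1.
  i=1: a_1=4, p_1 = 4*2 + 1 = 9, q_1 = 4*1 + 0 = 4.
  i=2: a_2=2, p_2 = 2*9 + 2 = 20, q_2 = 2*4 + 1 = 9.
  i=3: a_3=2, p_3 = 2*20 + 9 = 49, q_3 = 2*9 + 4 = 22.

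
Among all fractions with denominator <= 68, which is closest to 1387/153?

Expand x = 1387/153 as a continued fraction with the Euclidean algorithm:
  1387 = 9*153 + 10, so a_0 = 9.
  153 = 15*10 + 3, so a_1 = 15.
  10 = 3*3 + 1, so a_2 = 3.
  3 = 3*1 + 0, so a_3 = 3.
so x = [9; 15, 3, 3].
Convergents (p_i = a_i*p_{i-1} + p_{i-2}, q_i = a_i*q_{i-1} + q_{i-2} with p_{-2}=0, p_{-1}=1, q_{-2}=1, q_{-1}=0), until the denominator exceeds 68:
  i=0: a_0=9, p_0 = 9*1 + 0 = 9, q_0 = 9*0 + 1 = 1.
  i=1: a_1=15, p_1 = 15*9 + 1 = 136, q_1 = 15*1 + 0 = 15.
  i=2: a_2=3, p_2 = 3*136 + 9 = 417, q_2 = 3*15 + 1 = 46.
  i=3: a_3=3, p_3 = 3*417 + 136 = 1387, q_3 = 3*46 + 15 = 153.
q_3 = 153 > 68, so the last convergent with denominator <= 68 is p_2/q_2 = 417/46.
The closest fraction with denominator <= 68 is either p_2/q_2 or the intermediate fraction (k*p_2 + p_1)/(k*q_2 + q_1) with the largest k >= 1 whose denominator stays <= 68; these approach x as k grows, and every other convergent or intermediate fraction in range is farther away.
Largest k: floor((68 - q_1)/q_2) = floor((68 - 15)/46) = 1.
That gives (1*417 + 136)/(1*46 + 15) = 553/61.
Compare the errors: |x - 417/46| = |1387*46 - 417*153|/(153*46) = 1/7038, and |x - 553/61| = |1387*61 - 553*153|/(153*61) = 2/9333.
Cross-multiplying, 1*9333 = 9333 < 14076 = 2*7038, so 1/7038 is smaller: the convergent 417/46 is closer to x than 553/61.

417/46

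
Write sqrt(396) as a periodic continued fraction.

[19; (1, 8, 1, 38)]

Write x_i = (sqrt(396) + m_i)/d_i with (m_0, d_0) = (0, 1). a_0 = floor(sqrt(396)) = 19, since 19^2 = 361 <= 396 < 400 = 20^2.
Iterate m_{i+1} = d_i*a_i - m_i, d_{i+1} = (396 - m_{i+1}^2)/d_i, a_{i+1} = floor((a_0 + m_{i+1})/d_{i+1}):
  m_1 = 1*19 - 0 = 19, d_1 = (396 - 19^2)/1 = 35/1 = 35, a_1 = floor((19 + 19)/35) = 1.
  m_2 = 35*1 - 19 = 16, d_2 = (396 - 16^2)/35 = 140/35 = 4, a_2 = floor((19 + 16)/4) = 8.
  m_3 = 4*8 - 16 = 16, d_3 = (396 - 16^2)/4 = 140/4 = 35, a_3 = floor((19 + 16)/35) = 1.
  m_4 = 35*1 - 16 = 19, d_4 = (396 - 19^2)/35 = 35/35 = 1, a_4 = floor((19 + 19)/1) = 38.
  m_5 = 1*38 - 19 = 19, d_5 = (396 - 19^2)/1 = 35/1 = 35: (m_5, d_5) = (m_1, d_1) = (19, 35), so from here the quotients repeat a_1, ..., a_4; the period length is 4.
Hence the expansion of sqrt(396) is a_0 = 19 followed by the repeating block 1, 8, 1, 38 (period 4).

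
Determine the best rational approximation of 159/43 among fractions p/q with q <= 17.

37/10

Expand x = 159/43 as a continued fraction with the Euclidean algorithm:
  159 = 3*43 + 30, so a_0 = 3.
  43 = 1*30 + 13, so a_1 = 1.
  30 = 2*13 + 4, so a_2 = 2.
  13 = 3*4 + 1, so a_3 = 3.
  4 = 4*1 + 0, so a_4 = 4.
so x = [3; 1, 2, 3, 4].
Convergents (p_i = a_i*p_{i-1} + p_{i-2}, q_i = a_i*q_{i-1} + q_{i-2} with p_{-2}=0, p_{-1}=1, q_{-2}=1, q_{-1}=0), until the denominator exceeds 17:
  i=0: a_0=3, p_0 = 3*1 + 0 = 3, q_0 = 3*0 + 1 = 1.
  i=1: a_1=1, p_1 = 1*3 + 1 = 4, q_1 = 1*1 + 0 = 1.
  i=2: a_2=2, p_2 = 2*4 + 3 = 11, q_2 = 2*1 + 1 = 3.
  i=3: a_3=3, p_3 = 3*11 + 4 = 37, q_3 = 3*3 + 1 = 10.
  i=4: a_4=4, p_4 = 4*37 + 11 = 159, q_4 = 4*10 + 3 = 43.
q_4 = 43 > 17, so the last convergent with denominator <= 17 is p_3/q_3 = 37/10.
The closest fraction with denominator <= 17 is either p_3/q_3 or the intermediate fraction (k*p_3 + p_2)/(k*q_3 + q_2) with the largest k >= 1 whose denominator stays <= 17; these approach x as k grows, and every other convergent or intermediate fraction in range is farther away.
Largest k: floor((17 - q_2)/q_3) = floor((17 - 3)/10) = 1.
That gives (1*37 + 11)/(1*10 + 3) = 48/13.
Compare the errors: |x - 37/10| = |159*10 - 37*43|/(43*10) = 1/430, and |x - 48/13| = |159*13 - 48*43|/(43*13) = 3/559.
Cross-multiplying, 1*559 = 559 < 1290 = 3*430, so 1/430 is smaller: the convergent 37/10 is closer to x than 48/13.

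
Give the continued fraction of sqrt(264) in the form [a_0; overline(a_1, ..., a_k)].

Write x_i = (sqrt(264) + m_i)/d_i with (m_0, d_0) = (0, 1). a_0 = floor(sqrt(264)) = 16, since 16^2 = 256 <= 264 < 289 = 17^2.
Iterate m_{i+1} = d_i*a_i - m_i, d_{i+1} = (264 - m_{i+1}^2)/d_i, a_{i+1} = floor((a_0 + m_{i+1})/d_{i+1}):
  m_1 = 1*16 - 0 = 16, d_1 = (264 - 16^2)/1 = 8/1 = 8, a_1 = floor((16 + 16)/8) = 4.
  m_2 = 8*4 - 16 = 16, d_2 = (264 - 16^2)/8 = 8/8 = 1, a_2 = floor((16 + 16)/1) = 32.
  m_3 = 1*32 - 16 = 16, d_3 = (264 - 16^2)/1 = 8/1 = 8: (m_3, d_3) = (m_1, d_1) = (16, 8), so from here the quotients repeat a_1, a_2; the period length is 2.
Hence the expansion of sqrt(264) is a_0 = 16 followed by the repeating block 4, 32 (period 2).

[16; overline(4, 32)]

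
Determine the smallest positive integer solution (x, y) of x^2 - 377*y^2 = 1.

(x, y) = (233, 12)

First expand sqrt(377) as a continued fraction. With x_i = (sqrt(377) + m_i)/d_i and (m_0, d_0) = (0, 1): a_0 = floor(sqrt(377)) = 19, since 19^2 = 361 <= 377 < 400 = 20^2.
Iterate m_{i+1} = d_i*a_i - m_i, d_{i+1} = (377 - m_{i+1}^2)/d_i, a_{i+1} = floor((a_0 + m_{i+1})/d_{i+1}):
  m_1 = 1*19 - 0 = 19, d_1 = (377 - 19^2)/1 = 16/1 = 16, a_1 = floor((19 + 19)/16) = 2.
  m_2 = 16*2 - 19 = 13, d_2 = (377 - 13^2)/16 = 208/16 = 13, a_2 = floor((19 + 13)/13) = 2.
  m_3 = 13*2 - 13 = 13, d_3 = (377 - 13^2)/13 = 208/13 = 16, a_3 = floor((19 + 13)/16) = 2.
  m_4 = 16*2 - 13 = 19, d_4 = (377 - 19^2)/16 = 16/16 = 1, a_4 = floor((19 + 19)/1) = 38.
  m_5 = 1*38 - 19 = 19, d_5 = (377 - 19^2)/1 = 16/1 = 16: (m_5, d_5) = (m_1, d_1) = (19, 16), so from here the quotients repeat a_1, ..., a_4; the period length is 4.
So sqrt(377) = [19; (2, 2, 2, 38)] with period length k = 4.
k is even, so the fundamental solution of x^2 - 377y^2 = 1 is (p_{k-1}, q_{k-1}) = (p_3, q_3); compute convergents through index 3.
Convergents (p_i = a_i*p_{i-1} + p_{i-2}, q_i = a_i*q_{i-1} + q_{i-2} with p_{-2}=0, p_{-1}=1, q_{-2}=1, q_{-1}=0):
  i=0: a_0=19, p_0 = 19*1 + 0 = 19, q_0 = 19*0 + 1 = 1.
  i=1: a_1=2, p_1 = 2*19 + 1 = 39, q_1 = 2*1 + 0 = 2.
  i=2: a_2=2, p_2 = 2*39 + 19 = 97, q_2 = 2*2 + 1 = 5.
  i=3: a_3=2, p_3 = 2*97 + 39 = 233, q_3 = 2*5 + 2 = 12.
Check: 233^2 - 377*12^2 = 54289 - 54288 = 1, so (x, y) = (233, 12) solves the equation, and by the theorem it is the least positive solution.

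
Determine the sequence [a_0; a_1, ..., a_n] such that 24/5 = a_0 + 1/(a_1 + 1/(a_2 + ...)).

[4; 1, 4]

Run the Euclidean algorithm on 24 and 5; the successive quotients are the partial quotients a_0, a_1, ... (each step inverts the fractional part left over by the previous one):
  24 = 4*5 + 4, so a_0 = 4.
  5 = 1*4 + 1, so a_1 = 1.
  4 = 4*1 + 0, so a_2 = 4.
The remainder reaches 0 after 3 divisions, so the expansion has 3 partial quotients, read off in order.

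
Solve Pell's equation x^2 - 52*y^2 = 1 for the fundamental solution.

(x, y) = (649, 90)

First expand sqrt(52) as a continued fraction. With x_i = (sqrt(52) + m_i)/d_i and (m_0, d_0) = (0, 1): a_0 = floor(sqrt(52)) = 7, since 7^2 = 49 <= 52 < 64 = 8^2.
Iterate m_{i+1} = d_i*a_i - m_i, d_{i+1} = (52 - m_{i+1}^2)/d_i, a_{i+1} = floor((a_0 + m_{i+1})/d_{i+1}):
  m_1 = 1*7 - 0 = 7, d_1 = (52 - 7^2)/1 = 3/1 = 3, a_1 = floor((7 + 7)/3) = 4.
  m_2 = 3*4 - 7 = 5, d_2 = (52 - 5^2)/3 = 27/3 = 9, a_2 = floor((7 + 5)/9) = 1.
  m_3 = 9*1 - 5 = 4, d_3 = (52 - 4^2)/9 = 36/9 = 4, a_3 = floor((7 + 4)/4) = 2.
  m_4 = 4*2 - 4 = 4, d_4 = (52 - 4^2)/4 = 36/4 = 9, a_4 = floor((7 + 4)/9) = 1.
  m_5 = 9*1 - 4 = 5, d_5 = (52 - 5^2)/9 = 27/9 = 3, a_5 = floor((7 + 5)/3) = 4.
  m_6 = 3*4 - 5 = 7, d_6 = (52 - 7^2)/3 = 3/3 = 1, a_6 = floor((7 + 7)/1) = 14.
  m_7 = 1*14 - 7 = 7, d_7 = (52 - 7^2)/1 = 3/1 = 3: (m_7, d_7) = (m_1, d_1) = (7, 3), so from here the quotients repeat a_1, ..., a_6; the period length is 6.
So sqrt(52) = [7; (4, 1, 2, 1, 4, 14)] with period length k = 6.
k is even, so the fundamental solution of x^2 - 52y^2 = 1 is (p_{k-1}, q_{k-1}) = (p_5, q_5); compute convergents through index 5.
Convergents (p_i = a_i*p_{i-1} + p_{i-2}, q_i = a_i*q_{i-1} + q_{i-2} with p_{-2}=0, p_{-1}=1, q_{-2}=1, q_{-1}=0):
  i=0: a_0=7, p_0 = 7*1 + 0 = 7, q_0 = 7*0 + 1 = 1.
  i=1: a_1=4, p_1 = 4*7 + 1 = 29, q_1 = 4*1 + 0 = 4.
  i=2: a_2=1, p_2 = 1*29 + 7 = 36, q_2 = 1*4 + 1 = 5.
  i=3: a_3=2, p_3 = 2*36 + 29 = 101, q_3 = 2*5 + 4 = 14.
  i=4: a_4=1, p_4 = 1*101 + 36 = 137, q_4 = 1*14 + 5 = 19.
  i=5: a_5=4, p_5 = 4*137 + 101 = 649, q_5 = 4*19 + 14 = 90.
Check: 649^2 - 52*90^2 = 421201 - 421200 = 1, so (x, y) = (649, 90) solves the equation, and by the theorem it is the least positive solution.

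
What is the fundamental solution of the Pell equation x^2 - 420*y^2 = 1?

(x, y) = (41, 2)

First expand sqrt(420) as a continued fraction. With x_i = (sqrt(420) + m_i)/d_i and (m_0, d_0) = (0, 1): a_0 = floor(sqrt(420)) = 20, since 20^2 = 400 <= 420 < 441 = 21^2.
Iterate m_{i+1} = d_i*a_i - m_i, d_{i+1} = (420 - m_{i+1}^2)/d_i, a_{i+1} = floor((a_0 + m_{i+1})/d_{i+1}):
  m_1 = 1*20 - 0 = 20, d_1 = (420 - 20^2)/1 = 20/1 = 20, a_1 = floor((20 + 20)/20) = 2.
  m_2 = 20*2 - 20 = 20, d_2 = (420 - 20^2)/20 = 20/20 = 1, a_2 = floor((20 + 20)/1) = 40.
  m_3 = 1*40 - 20 = 20, d_3 = (420 - 20^2)/1 = 20/1 = 20: (m_3, d_3) = (m_1, d_1) = (20, 20), so from here the quotients repeat a_1, a_2; the period length is 2.
So sqrt(420) = [20; (2, 40)] with period length k = 2.
k is even, so the fundamental solution of x^2 - 420y^2 = 1 is (p_{k-1}, q_{k-1}) = (p_1, q_1); compute convergents through index 1.
Convergents (p_i = a_i*p_{i-1} + p_{i-2}, q_i = a_i*q_{i-1} + q_{i-2} with p_{-2}=0, p_{-1}=1, q_{-2}=1, q_{-1}=0):
  i=0: a_0=20, p_0 = 20*1 + 0 = 20, q_0 = 20*0 + 1 = 1.
  i=1: a_1=2, p_1 = 2*20 + 1 = 41, q_1 = 2*1 + 0 = 2.
Check: 41^2 - 420*2^2 = 1681 - 1680 = 1, so (x, y) = (41, 2) solves the equation, and by the theorem it is the least positive solution.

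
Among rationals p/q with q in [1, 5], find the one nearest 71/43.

5/3

Expand x = 71/43 as a continued fraction with the Euclidean algorithm:
  71 = 1*43 + 28, so a_0 = 1.
  43 = 1*28 + 15, so a_1 = 1.
  28 = 1*15 + 13, so a_2 = 1.
  15 = 1*13 + 2, so a_3 = 1.
  13 = 6*2 + 1, so a_4 = 6.
  2 = 2*1 + 0, so a_5 = 2.
so x = [1; 1, 1, 1, 6, 2].
Convergents (p_i = a_i*p_{i-1} + p_{i-2}, q_i = a_i*q_{i-1} + q_{i-2} with p_{-2}=0, p_{-1}=1, q_{-2}=1, q_{-1}=0), until the denominator exceeds 5:
  i=0: a_0=1, p_0 = 1*1 + 0 = 1, q_0 = 1*0 + 1 = 1.
  i=1: a_1=1, p_1 = 1*1 + 1 = 2, q_1 = 1*1 + 0 = 1.
  i=2: a_2=1, p_2 = 1*2 + 1 = 3, q_2 = 1*1 + 1 = 2.
  i=3: a_3=1, p_3 = 1*3 + 2 = 5, q_3 = 1*2 + 1 = 3.
  i=4: a_4=6, p_4 = 6*5 + 3 = 33, q_4 = 6*3 + 2 = 20.
q_4 = 20 > 5, so the last convergent with denominator <= 5 is p_3/q_3 = 5/3.
The closest fraction with denominator <= 5 is either p_3/q_3 or the intermediate fraction (k*p_3 + p_2)/(k*q_3 + q_2) with the largest k >= 1 whose denominator stays <= 5; these approach x as k grows, and every other convergent or intermediate fraction in range is farther away.
Largest k: floor((5 - q_2)/q_3) = floor((5 - 2)/3) = 1.
That gives (1*5 + 3)/(1*3 + 2) = 8/5.
Compare the errors: |x - 5/3| = |71*3 - 5*43|/(43*3) = 2/129, and |x - 8/5| = |71*5 - 8*43|/(43*5) = 11/215.
Cross-multiplying, 2*215 = 430 < 1419 = 11*129, so 2/129 is smaller: the convergent 5/3 is closer to x than 8/5.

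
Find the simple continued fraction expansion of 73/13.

Run the Euclidean algorithm on 73 and 13; the successive quotients are the partial quotients a_0, a_1, ... (each step inverts the fractional part left over by the previous one):
  73 = 5*13 + 8, so a_0 = 5.
  13 = 1*8 + 5, so a_1 = 1.
  8 = 1*5 + 3, so a_2 = 1.
  5 = 1*3 + 2, so a_3 = 1.
  3 = 1*2 + 1, so a_4 = 1.
  2 = 2*1 + 0, so a_5 = 2.
The remainder reaches 0 after 6 divisions, so the expansion has 6 partial quotients, read off in order.

[5; 1, 1, 1, 1, 2]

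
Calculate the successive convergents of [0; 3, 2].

Using the convergent recurrence p_i = a_i*p_{i-1} + p_{i-2}, q_i = a_i*q_{i-1} + q_{i-2} with p_{-2}=0, p_{-1}=1, q_{-2}=1, q_{-1}=0:
  i=0: a_0=0, p_0 = 0*1 + 0 = 0, q_0 = 0*0 + 1 = 1.
  i=1: a_1=3, p_1 = 3*0 + 1 = 1, q_1 = 3*1 + 0 = 3.
  i=2: a_2=2, p_2 = 2*1 + 0 = 2, q_2 = 2*3 + 1 = 7.

0/1, 1/3, 2/7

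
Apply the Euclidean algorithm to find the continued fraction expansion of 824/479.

Run the Euclidean algorithm on 824 and 479; the successive quotients are the partial quotients a_0, a_1, ... (each step inverts the fractional part left over by the previous one):
  824 = 1*479 + 345, so a_0 = 1.
  479 = 1*345 + 134, so a_1 = 1.
  345 = 2*134 + 77, so a_2 = 2.
  134 = 1*77 + 57, so a_3 = 1.
  77 = 1*57 + 20, so a_4 = 1.
  57 = 2*20 + 17, so a_5 = 2.
  20 = 1*17 + 3, so a_6 = 1.
  17 = 5*3 + 2, so a_7 = 5.
  3 = 1*2 + 1, so a_8 = 1.
  2 = 2*1 + 0, so a_9 = 2.
The remainder reaches 0 after 10 divisions, so the expansion has 10 partial quotients, read off in order.

[1; 1, 2, 1, 1, 2, 1, 5, 1, 2]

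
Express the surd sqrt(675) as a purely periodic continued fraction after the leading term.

[25; (1, 50)]

Write x_i = (sqrt(675) + m_i)/d_i with (m_0, d_0) = (0, 1). a_0 = floor(sqrt(675)) = 25, since 25^2 = 625 <= 675 < 676 = 26^2.
Iterate m_{i+1} = d_i*a_i - m_i, d_{i+1} = (675 - m_{i+1}^2)/d_i, a_{i+1} = floor((a_0 + m_{i+1})/d_{i+1}):
  m_1 = 1*25 - 0 = 25, d_1 = (675 - 25^2)/1 = 50/1 = 50, a_1 = floor((25 + 25)/50) = 1.
  m_2 = 50*1 - 25 = 25, d_2 = (675 - 25^2)/50 = 50/50 = 1, a_2 = floor((25 + 25)/1) = 50.
  m_3 = 1*50 - 25 = 25, d_3 = (675 - 25^2)/1 = 50/1 = 50: (m_3, d_3) = (m_1, d_1) = (25, 50), so from here the quotients repeat a_1, a_2; the period length is 2.
Hence the expansion of sqrt(675) is a_0 = 25 followed by the repeating block 1, 50 (period 2).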